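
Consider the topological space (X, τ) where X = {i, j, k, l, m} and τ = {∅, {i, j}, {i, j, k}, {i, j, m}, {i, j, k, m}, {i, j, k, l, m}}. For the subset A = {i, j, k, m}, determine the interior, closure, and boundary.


int(A) = {i, j, k, m}, cl(A) = {i, j, k, l, m}, ∂A = {l}.

Closed sets in (X, τ) are complements of opens:
  closed(X, τ) = {∅, {l}, {k, l}, {l, m}, {k, l, m}, {i, j, k, l, m}}.
int(A) = ⋃ {U ∈ τ : U ⊆ A}. Opens contained in A: ∅, {i, j}, {i, j, k}, {i, j, m}, {i, j, k, m}.
Taking the union of these: int(A) = {i, j, k, m}.
cl(A) = ⋂ {C closed : A ⊆ C}. Closed sets containing A: {i, j, k, l, m}.
Intersecting these: cl(A) = {i, j, k, l, m}.
∂A = cl(A) ∖ int(A) = {i, j, k, l, m} ∖ {i, j, k, m} = {l}.


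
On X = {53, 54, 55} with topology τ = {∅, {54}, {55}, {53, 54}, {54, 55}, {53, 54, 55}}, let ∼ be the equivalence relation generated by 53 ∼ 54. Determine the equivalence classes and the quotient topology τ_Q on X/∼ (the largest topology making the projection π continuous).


X/∼ = {[53=54], [55]}; |τ_Q| = 4.

Equivalence classes: [53=54], [55].
Quotient map π: X → X/∼ sends 53 ↦ [53=54], 54 ↦ [53=54], 55 ↦ [55].
For each subset V ⊆ X/∼, compute π^{-1}(V) ⊆ X and check whether π^{-1}(V) ∈ τ. V is open in τ_Q iff π^{-1}(V) ∈ τ.
  V = {}: π^{-1}(V) = ∅ ∈ τ ✓.
  V = {[53=54]}: π^{-1}(V) = {53, 54} ∈ τ ✓.
  V = {[55]}: π^{-1}(V) = {55} ∈ τ ✓.
  V = {[53=54], [55]}: π^{-1}(V) = {53, 54, 55} ∈ τ ✓.
Open sets in the quotient: τ_Q = {{}, {[53=54]}, {[55]}, {[53=54], [55]}} (4 elements).


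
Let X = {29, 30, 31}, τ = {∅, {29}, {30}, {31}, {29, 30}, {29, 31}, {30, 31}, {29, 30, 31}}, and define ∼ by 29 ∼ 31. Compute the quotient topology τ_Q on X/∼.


X/∼ = {[29=31], [30]}; |τ_Q| = 4.

Equivalence classes: [29=31], [30].
Quotient map π: X → X/∼ sends 29 ↦ [29=31], 30 ↦ [30], 31 ↦ [29=31].
For each subset V ⊆ X/∼, compute π^{-1}(V) ⊆ X and check whether π^{-1}(V) ∈ τ. V is open in τ_Q iff π^{-1}(V) ∈ τ.
  V = {}: π^{-1}(V) = ∅ ∈ τ ✓.
  V = {[29=31]}: π^{-1}(V) = {29, 31} ∈ τ ✓.
  V = {[30]}: π^{-1}(V) = {30} ∈ τ ✓.
  V = {[29=31], [30]}: π^{-1}(V) = {29, 30, 31} ∈ τ ✓.
Open sets in the quotient: τ_Q = {{}, {[29=31]}, {[30]}, {[29=31], [30]}} (4 elements).


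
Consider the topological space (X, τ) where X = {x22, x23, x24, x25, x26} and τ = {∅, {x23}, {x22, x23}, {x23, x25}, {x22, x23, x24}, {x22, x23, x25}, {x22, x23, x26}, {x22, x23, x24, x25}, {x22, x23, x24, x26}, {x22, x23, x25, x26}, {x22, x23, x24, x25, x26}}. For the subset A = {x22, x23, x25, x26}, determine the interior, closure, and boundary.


int(A) = {x22, x23, x25, x26}, cl(A) = {x22, x23, x24, x25, x26}, ∂A = {x24}.

Closed sets in (X, τ) are complements of opens:
  closed(X, τ) = {∅, {x24}, {x25}, {x26}, {x24, x25}, {x24, x26}, {x25, x26}, {x22, x24, x26}, {x24, x25, x26}, {x22, x24, x25, x26}, {x22, x23, x24, x25, x26}}.
int(A) = ⋃ {U ∈ τ : U ⊆ A}. Opens contained in A: ∅, {x23}, {x22, x23}, {x23, x25}, {x22, x23, x25}, {x22, x23, x26}, {x22, x23, x25, x26}.
Taking the union of these: int(A) = {x22, x23, x25, x26}.
cl(A) = ⋂ {C closed : A ⊆ C}. Closed sets containing A: {x22, x23, x24, x25, x26}.
Intersecting these: cl(A) = {x22, x23, x24, x25, x26}.
∂A = cl(A) ∖ int(A) = {x22, x23, x24, x25, x26} ∖ {x22, x23, x25, x26} = {x24}.


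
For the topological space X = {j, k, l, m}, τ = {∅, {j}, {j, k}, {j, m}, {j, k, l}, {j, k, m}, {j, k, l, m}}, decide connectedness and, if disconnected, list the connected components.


(X, τ) is connected.

Find clopen sets (U ∈ τ with X ∖ U ∈ τ):
  U = ∅, X ∖ U = {j, k, l, m} — both open, so U is clopen.
  U = {j, k, l, m}, X ∖ U = ∅ — both open, so U is clopen.
Only trivial clopens (∅ and X) exist, so (X, τ) is connected.
Compute connected components by grouping points that agree on all clopens:
  component: {j, k, l, m}


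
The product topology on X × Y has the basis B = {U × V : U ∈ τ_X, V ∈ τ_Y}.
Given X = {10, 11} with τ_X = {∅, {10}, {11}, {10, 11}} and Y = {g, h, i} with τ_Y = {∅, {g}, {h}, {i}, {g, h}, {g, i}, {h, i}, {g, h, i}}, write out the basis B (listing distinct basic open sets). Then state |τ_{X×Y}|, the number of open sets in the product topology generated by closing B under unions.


Basis B = {∅ × ∅, {10} × {g}, {10} × {h}, {10} × {i}, {11} × {g}, {11} × {h}, {11} × {i}, {10} × {g, h}, {10} × {g, i}, {10, 11} × {g}, {10} × {h, i}, {10, 11} × {h}, {10, 11} × {i}, {11} × {g, h}, {11} × {g, i}, {11} × {h, i}, {10} × {g, h, i}, {11} × {g, h, i}, {10, 11} × {g, h}, {10, 11} × {g, i}, {10, 11} × {h, i}, {10, 11} × {g, h, i}}; |τ_{X×Y}| = 64.

Enumerate products U × V with U ∈ τ_X, V ∈ τ_Y (deduplicated):
  ∅ × ∅ = {} (∅)
  {10} × {g} = {(10,g)}
  {10} × {h} = {(10,h)}
  {10} × {i} = {(10,i)}
  {11} × {g} = {(11,g)}
  {11} × {h} = {(11,h)}
  {11} × {i} = {(11,i)}
  {10} × {g, h} = {(10,g), (10,h)}
  {10} × {g, i} = {(10,g), (10,i)}
  {10, 11} × {g} = {(10,g), (11,g)}
  {10} × {h, i} = {(10,h), (10,i)}
  {10, 11} × {h} = {(10,h), (11,h)}
  {10, 11} × {i} = {(10,i), (11,i)}
  {11} × {g, h} = {(11,g), (11,h)}
  {11} × {g, i} = {(11,g), (11,i)}
  {11} × {h, i} = {(11,h), (11,i)}
  {10} × {g, h, i} = {(10,g), (10,h), (10,i)}
  {11} × {g, h, i} = {(11,g), (11,h), (11,i)}
  {10, 11} × {g, h} = {(10,g), (10,h), (11,g), (11,h)}
  {10, 11} × {g, i} = {(10,g), (10,i), (11,g), (11,i)}
  {10, 11} × {h, i} = {(10,h), (10,i), (11,h), (11,i)}
  {10, 11} × {g, h, i} = {(10,g), (10,h), (10,i), (11,g), (11,h), (11,i)}
These 22 distinct sets form the basis B.
Close under arbitrary unions to get τ_{X×Y}; counting gives |τ_{X×Y}| = 64.


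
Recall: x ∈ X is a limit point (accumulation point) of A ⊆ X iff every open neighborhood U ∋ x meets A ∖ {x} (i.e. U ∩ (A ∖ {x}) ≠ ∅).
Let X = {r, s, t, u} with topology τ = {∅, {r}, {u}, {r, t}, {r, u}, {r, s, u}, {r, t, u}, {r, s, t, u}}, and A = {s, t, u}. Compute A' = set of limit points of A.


A' = {s}

For each x ∈ X, list the open sets U ∈ τ with x ∈ U, then check whether U ∩ (A ∖ {x}) ≠ ∅ for every such U.
  x = r: open {r} ∋ x has {r} ∩ (A ∖ {r}) = ∅, so x is NOT a limit point.
  x = s: opens ∋ x are {r, s, u}, {r, s, t, u}; each meets A ∖ {s}, so x IS a limit point.
  x = t: open {r, t} ∋ x has {r, t} ∩ (A ∖ {t}) = ∅, so x is NOT a limit point.
  x = u: open {u} ∋ x has {u} ∩ (A ∖ {u}) = ∅, so x is NOT a limit point.
Collecting: A' = {s}.


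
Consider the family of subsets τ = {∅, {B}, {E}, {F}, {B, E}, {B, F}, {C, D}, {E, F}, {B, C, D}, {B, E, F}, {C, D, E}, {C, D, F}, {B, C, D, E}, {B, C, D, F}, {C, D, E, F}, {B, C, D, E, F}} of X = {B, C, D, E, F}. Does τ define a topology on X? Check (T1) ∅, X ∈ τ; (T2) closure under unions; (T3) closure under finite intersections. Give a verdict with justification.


τ IS a topology on X.

Axiom (T1): ∅ ∈ τ? Yes; X ∈ τ? Yes.
Axiom (T2/T3): check pairwise unions and intersections of members of τ.
All pairwise intersections and unions checked — each lies in τ. Therefore τ satisfies (T1), (T2), (T3): it IS a topology on X.


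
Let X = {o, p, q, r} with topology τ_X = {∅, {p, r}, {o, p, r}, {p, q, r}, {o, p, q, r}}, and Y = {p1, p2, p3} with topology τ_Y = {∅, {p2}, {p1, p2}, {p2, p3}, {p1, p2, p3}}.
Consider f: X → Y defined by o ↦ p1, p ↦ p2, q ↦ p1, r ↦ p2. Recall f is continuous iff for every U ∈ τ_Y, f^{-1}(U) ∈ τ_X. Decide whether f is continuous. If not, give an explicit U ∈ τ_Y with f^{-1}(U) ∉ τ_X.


f IS continuous.

Compute f^{-1}(U) for each U ∈ τ_Y:
  U = ∅: f^{-1}(U) = ∅ ∈ τ_X ✓.
  U = {p2}: f^{-1}(U) = {p, r} ∈ τ_X ✓.
  U = {p1, p2}: f^{-1}(U) = {o, p, q, r} ∈ τ_X ✓.
  U = {p2, p3}: f^{-1}(U) = {p, r} ∈ τ_X ✓.
  U = {p1, p2, p3}: f^{-1}(U) = {o, p, q, r} ∈ τ_X ✓.
Every preimage lies in τ_X, so f IS continuous.


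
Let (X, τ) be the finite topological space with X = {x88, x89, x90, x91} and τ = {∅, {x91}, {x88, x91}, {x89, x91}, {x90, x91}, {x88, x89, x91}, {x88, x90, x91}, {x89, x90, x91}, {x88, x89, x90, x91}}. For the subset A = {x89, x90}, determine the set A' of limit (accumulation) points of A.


A' = ∅

For each x ∈ X, list the open sets U ∈ τ with x ∈ U, then check whether U ∩ (A ∖ {x}) ≠ ∅ for every such U.
  x = x88: open {x88, x91} ∋ x has {x88, x91} ∩ (A ∖ {x88}) = ∅, so x is NOT a limit point.
  x = x89: open {x89, x91} ∋ x has {x89, x91} ∩ (A ∖ {x89}) = ∅, so x is NOT a limit point.
  x = x90: open {x90, x91} ∋ x has {x90, x91} ∩ (A ∖ {x90}) = ∅, so x is NOT a limit point.
  x = x91: open {x91} ∋ x has {x91} ∩ (A ∖ {x91}) = ∅, so x is NOT a limit point.
Collecting: A' = ∅.


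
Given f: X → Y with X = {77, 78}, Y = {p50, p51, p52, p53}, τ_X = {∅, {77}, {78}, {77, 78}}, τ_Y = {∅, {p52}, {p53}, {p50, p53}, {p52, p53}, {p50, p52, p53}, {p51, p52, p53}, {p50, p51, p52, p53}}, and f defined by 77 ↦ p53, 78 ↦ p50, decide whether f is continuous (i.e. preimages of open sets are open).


f IS continuous.

Compute f^{-1}(U) for each U ∈ τ_Y:
  U = ∅: f^{-1}(U) = ∅ ∈ τ_X ✓.
  U = {p52}: f^{-1}(U) = ∅ ∈ τ_X ✓.
  U = {p53}: f^{-1}(U) = {77} ∈ τ_X ✓.
  U = {p50, p53}: f^{-1}(U) = {77, 78} ∈ τ_X ✓.
  U = {p52, p53}: f^{-1}(U) = {77} ∈ τ_X ✓.
  U = {p50, p52, p53}: f^{-1}(U) = {77, 78} ∈ τ_X ✓.
  U = {p51, p52, p53}: f^{-1}(U) = {77} ∈ τ_X ✓.
  U = {p50, p51, p52, p53}: f^{-1}(U) = {77, 78} ∈ τ_X ✓.
Every preimage lies in τ_X, so f IS continuous.


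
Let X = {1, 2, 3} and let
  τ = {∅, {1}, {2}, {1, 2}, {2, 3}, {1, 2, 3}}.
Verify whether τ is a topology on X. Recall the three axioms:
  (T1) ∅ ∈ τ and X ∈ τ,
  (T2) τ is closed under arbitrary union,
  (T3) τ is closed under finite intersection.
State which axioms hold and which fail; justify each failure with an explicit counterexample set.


τ IS a topology on X.

Axiom (T1): ∅ ∈ τ? Yes; X ∈ τ? Yes.
Axiom (T2/T3): check pairwise unions and intersections of members of τ.
All pairwise intersections and unions checked — each lies in τ. Therefore τ satisfies (T1), (T2), (T3): it IS a topology on X.


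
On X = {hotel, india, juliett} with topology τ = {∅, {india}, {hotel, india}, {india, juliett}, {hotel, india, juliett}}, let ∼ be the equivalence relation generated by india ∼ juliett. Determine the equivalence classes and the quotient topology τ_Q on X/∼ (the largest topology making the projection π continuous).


X/∼ = {[hotel], [india=juliett]}; |τ_Q| = 3.

Equivalence classes: [hotel], [india=juliett].
Quotient map π: X → X/∼ sends hotel ↦ [hotel], india ↦ [india=juliett], juliett ↦ [india=juliett].
For each subset V ⊆ X/∼, compute π^{-1}(V) ⊆ X and check whether π^{-1}(V) ∈ τ. V is open in τ_Q iff π^{-1}(V) ∈ τ.
  V = {}: π^{-1}(V) = ∅ ∈ τ ✓.
  V = {[hotel]}: π^{-1}(V) = {hotel} ∉ τ ✗.
  V = {[india=juliett]}: π^{-1}(V) = {india, juliett} ∈ τ ✓.
  V = {[hotel], [india=juliett]}: π^{-1}(V) = {hotel, india, juliett} ∈ τ ✓.
Open sets in the quotient: τ_Q = {{}, {[india=juliett]}, {[hotel], [india=juliett]}} (3 elements).


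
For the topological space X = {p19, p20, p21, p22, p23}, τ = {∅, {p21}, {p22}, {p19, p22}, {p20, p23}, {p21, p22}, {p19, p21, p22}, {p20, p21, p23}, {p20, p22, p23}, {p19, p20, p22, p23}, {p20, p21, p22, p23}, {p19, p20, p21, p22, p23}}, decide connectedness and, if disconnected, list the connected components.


(X, τ) is disconnected; components = [{p21}, {p19, p22}, {p20, p23}].

Find clopen sets (U ∈ τ with X ∖ U ∈ τ):
  U = ∅, X ∖ U = {p19, p20, p21, p22, p23} — both open, so U is clopen.
  U = {p21}, X ∖ U = {p19, p20, p22, p23} — both open, so U is clopen.
  U = {p19, p22}, X ∖ U = {p20, p21, p23} — both open, so U is clopen.
  U = {p20, p23}, X ∖ U = {p19, p21, p22} — both open, so U is clopen.
  U = {p19, p21, p22}, X ∖ U = {p20, p23} — both open, so U is clopen.
  U = {p20, p21, p23}, X ∖ U = {p19, p22} — both open, so U is clopen.
  U = {p19, p20, p22, p23}, X ∖ U = {p21} — both open, so U is clopen.
  U = {p19, p20, p21, p22, p23}, X ∖ U = ∅ — both open, so U is clopen.
Nontrivial clopen(s) exist: e.g. {p20, p23}. So (X, τ) is disconnected.
Compute connected components by grouping points that agree on all clopens:
  component: {p21}
  component: {p19, p22}
  component: {p20, p23}


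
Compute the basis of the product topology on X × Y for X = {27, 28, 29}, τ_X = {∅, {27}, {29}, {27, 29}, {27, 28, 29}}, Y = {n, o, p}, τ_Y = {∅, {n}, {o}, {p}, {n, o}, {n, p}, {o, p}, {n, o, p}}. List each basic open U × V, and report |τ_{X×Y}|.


Basis B = {∅ × ∅, {27} × {n}, {27} × {o}, {27} × {p}, {29} × {n}, {29} × {o}, {29} × {p}, {27} × {n, o}, {27} × {n, p}, {27, 29} × {n}, {27} × {o, p}, {27, 29} × {o}, {27, 29} × {p}, {29} × {n, o}, {29} × {n, p}, {29} × {o, p}, {27} × {n, o, p}, {27, 28, 29} × {n}, {27, 28, 29} × {o}, {27, 28, 29} × {p}, {29} × {n, o, p}, {27, 29} × {n, o}, {27, 29} × {n, p}, {27, 29} × {o, p}, {27, 29} × {n, o, p}, {27, 28, 29} × {n, o}, {27, 28, 29} × {n, p}, {27, 28, 29} × {o, p}, {27, 28, 29} × {n, o, p}}; |τ_{X×Y}| = 125.

Enumerate products U × V with U ∈ τ_X, V ∈ τ_Y (deduplicated):
  ∅ × ∅ = {} (∅)
  {27} × {n} = {(27,n)}
  {27} × {o} = {(27,o)}
  {27} × {p} = {(27,p)}
  {29} × {n} = {(29,n)}
  {29} × {o} = {(29,o)}
  {29} × {p} = {(29,p)}
  {27} × {n, o} = {(27,n), (27,o)}
  {27} × {n, p} = {(27,n), (27,p)}
  {27, 29} × {n} = {(27,n), (29,n)}
  {27} × {o, p} = {(27,o), (27,p)}
  {27, 29} × {o} = {(27,o), (29,o)}
  {27, 29} × {p} = {(27,p), (29,p)}
  {29} × {n, o} = {(29,n), (29,o)}
  {29} × {n, p} = {(29,n), (29,p)}
  {29} × {o, p} = {(29,o), (29,p)}
  {27} × {n, o, p} = {(27,n), (27,o), (27,p)}
  {27, 28, 29} × {n} = {(27,n), (28,n), (29,n)}
  {27, 28, 29} × {o} = {(27,o), (28,o), (29,o)}
  {27, 28, 29} × {p} = {(27,p), (28,p), (29,p)}
  {29} × {n, o, p} = {(29,n), (29,o), (29,p)}
  {27, 29} × {n, o} = {(27,n), (27,o), (29,n), (29,o)}
  {27, 29} × {n, p} = {(27,n), (27,p), (29,n), (29,p)}
  {27, 29} × {o, p} = {(27,o), (27,p), (29,o), (29,p)}
  {27, 29} × {n, o, p} = {(27,n), (27,o), (27,p), (29,n), (29,o), (29,p)}
  {27, 28, 29} × {n, o} = {(27,n), (27,o), (28,n), (28,o), (29,n), (29,o)}
  {27, 28, 29} × {n, p} = {(27,n), (27,p), (28,n), (28,p), (29,n), (29,p)}
  {27, 28, 29} × {o, p} = {(27,o), (27,p), (28,o), (28,p), (29,o), (29,p)}
  {27, 28, 29} × {n, o, p} = {(27,n), (27,o), (27,p), (28,n), (28,o), (28,p), (29,n), (29,o), (29,p)}
These 29 distinct sets form the basis B.
Close under arbitrary unions to get τ_{X×Y}; counting gives |τ_{X×Y}| = 125.


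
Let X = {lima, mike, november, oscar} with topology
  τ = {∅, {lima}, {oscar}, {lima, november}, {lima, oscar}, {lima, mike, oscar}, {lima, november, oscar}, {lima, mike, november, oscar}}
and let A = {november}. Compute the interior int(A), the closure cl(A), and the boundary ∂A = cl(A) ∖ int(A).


int(A) = ∅, cl(A) = {november}, ∂A = {november}.

Closed sets in (X, τ) are complements of opens:
  closed(X, τ) = {∅, {mike}, {november}, {mike, november}, {mike, oscar}, {lima, mike, november}, {mike, november, oscar}, {lima, mike, november, oscar}}.
int(A) = ⋃ {U ∈ τ : U ⊆ A}. Opens contained in A: ∅.
Taking the union of these: int(A) = ∅.
cl(A) = ⋂ {C closed : A ⊆ C}. Closed sets containing A: {november}, {mike, november}, {lima, mike, november}, {mike, november, oscar}, {lima, mike, november, oscar}.
Intersecting these: cl(A) = {november}.
∂A = cl(A) ∖ int(A) = {november} ∖ ∅ = {november}.


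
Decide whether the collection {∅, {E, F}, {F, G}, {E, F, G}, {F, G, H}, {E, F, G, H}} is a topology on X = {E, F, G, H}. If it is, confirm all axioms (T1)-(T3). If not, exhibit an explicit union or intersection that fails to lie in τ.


τ is NOT a topology on X.

Axiom (T1): ∅ ∈ τ? Yes; X ∈ τ? Yes.
Axiom (T2/T3): check pairwise unions and intersections of members of τ.
Counterexample for (T3): {E, F} ∩ {F, G} = {F} ∉ τ. Therefore τ is NOT a topology.


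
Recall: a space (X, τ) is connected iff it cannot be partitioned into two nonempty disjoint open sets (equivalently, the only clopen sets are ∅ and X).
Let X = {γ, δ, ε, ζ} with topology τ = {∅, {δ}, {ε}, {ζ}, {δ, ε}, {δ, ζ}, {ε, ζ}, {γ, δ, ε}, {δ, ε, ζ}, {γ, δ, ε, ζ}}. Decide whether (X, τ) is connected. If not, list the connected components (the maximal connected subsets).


(X, τ) is disconnected; components = [{ζ}, {γ, δ, ε}].

Find clopen sets (U ∈ τ with X ∖ U ∈ τ):
  U = ∅, X ∖ U = {γ, δ, ε, ζ} — both open, so U is clopen.
  U = {ζ}, X ∖ U = {γ, δ, ε} — both open, so U is clopen.
  U = {γ, δ, ε}, X ∖ U = {ζ} — both open, so U is clopen.
  U = {γ, δ, ε, ζ}, X ∖ U = ∅ — both open, so U is clopen.
Nontrivial clopen(s) exist: e.g. {γ, δ, ε}. So (X, τ) is disconnected.
Compute connected components by grouping points that agree on all clopens:
  component: {ζ}
  component: {γ, δ, ε}


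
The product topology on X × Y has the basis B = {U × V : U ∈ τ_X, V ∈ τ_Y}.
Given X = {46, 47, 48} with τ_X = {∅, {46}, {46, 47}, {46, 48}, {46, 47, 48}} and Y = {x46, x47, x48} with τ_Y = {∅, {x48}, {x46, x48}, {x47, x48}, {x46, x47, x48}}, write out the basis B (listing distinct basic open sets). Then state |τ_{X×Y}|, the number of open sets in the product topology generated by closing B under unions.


Basis B = {∅ × ∅, {46} × {x48}, {46} × {x46, x48}, {46} × {x47, x48}, {46, 47} × {x48}, {46, 48} × {x48}, {46} × {x46, x47, x48}, {46, 47, 48} × {x48}, {46, 47} × {x46, x48}, {46, 48} × {x46, x48}, {46, 47} × {x47, x48}, {46, 48} × {x47, x48}, {46, 47} × {x46, x47, x48}, {46, 48} × {x46, x47, x48}, {46, 47, 48} × {x46, x48}, {46, 47, 48} × {x47, x48}, {46, 47, 48} × {x46, x47, x48}}; |τ_{X×Y}| = 48.

Enumerate products U × V with U ∈ τ_X, V ∈ τ_Y (deduplicated):
  ∅ × ∅ = {} (∅)
  {46} × {x48} = {(46,x48)}
  {46} × {x46, x48} = {(46,x46), (46,x48)}
  {46} × {x47, x48} = {(46,x47), (46,x48)}
  {46, 47} × {x48} = {(46,x48), (47,x48)}
  {46, 48} × {x48} = {(46,x48), (48,x48)}
  {46} × {x46, x47, x48} = {(46,x46), (46,x47), (46,x48)}
  {46, 47, 48} × {x48} = {(46,x48), (47,x48), (48,x48)}
  {46, 47} × {x46, x48} = {(46,x46), (46,x48), (47,x46), (47,x48)}
  {46, 48} × {x46, x48} = {(46,x46), (46,x48), (48,x46), (48,x48)}
  {46, 47} × {x47, x48} = {(46,x47), (46,x48), (47,x47), (47,x48)}
  {46, 48} × {x47, x48} = {(46,x47), (46,x48), (48,x47), (48,x48)}
  {46, 47} × {x46, x47, x48} = {(46,x46), (46,x47), (46,x48), (47,x46), (47,x47), (47,x48)}
  {46, 48} × {x46, x47, x48} = {(46,x46), (46,x47), (46,x48), (48,x46), (48,x47), (48,x48)}
  {46, 47, 48} × {x46, x48} = {(46,x46), (46,x48), (47,x46), (47,x48), (48,x46), (48,x48)}
  {46, 47, 48} × {x47, x48} = {(46,x47), (46,x48), (47,x47), (47,x48), (48,x47), (48,x48)}
  {46, 47, 48} × {x46, x47, x48} = {(46,x46), (46,x47), (46,x48), (47,x46), (47,x47), (47,x48), (48,x46), (48,x47), (48,x48)}
These 17 distinct sets form the basis B.
Close under arbitrary unions to get τ_{X×Y}; counting gives |τ_{X×Y}| = 48.


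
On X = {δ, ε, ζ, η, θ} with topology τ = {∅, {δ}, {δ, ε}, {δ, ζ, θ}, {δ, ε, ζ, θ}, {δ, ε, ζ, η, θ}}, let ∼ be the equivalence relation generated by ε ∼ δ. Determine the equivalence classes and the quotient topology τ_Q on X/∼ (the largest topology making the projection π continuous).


X/∼ = {[δ=ε], [ζ], [η], [θ]}; |τ_Q| = 4.

Equivalence classes: [δ=ε], [ζ], [η], [θ].
Quotient map π: X → X/∼ sends δ ↦ [δ=ε], ε ↦ [δ=ε], ζ ↦ [ζ], η ↦ [η], θ ↦ [θ].
For each subset V ⊆ X/∼, compute π^{-1}(V) ⊆ X and check whether π^{-1}(V) ∈ τ. V is open in τ_Q iff π^{-1}(V) ∈ τ.
  V = {}: π^{-1}(V) = ∅ ∈ τ ✓.
  V = {[δ=ε]}: π^{-1}(V) = {δ, ε} ∈ τ ✓.
  V = {[ζ]}: π^{-1}(V) = {ζ} ∉ τ ✗.
  V = {[δ=ε], [ζ]}: π^{-1}(V) = {δ, ε, ζ} ∉ τ ✗.
  V = {[η]}: π^{-1}(V) = {η} ∉ τ ✗.
  V = {[δ=ε], [η]}: π^{-1}(V) = {δ, ε, η} ∉ τ ✗.
  V = {[ζ], [η]}: π^{-1}(V) = {ζ, η} ∉ τ ✗.
  V = {[δ=ε], [ζ], [η]}: π^{-1}(V) = {δ, ε, ζ, η} ∉ τ ✗.
  V = {[θ]}: π^{-1}(V) = {θ} ∉ τ ✗.
  V = {[δ=ε], [θ]}: π^{-1}(V) = {δ, ε, θ} ∉ τ ✗.
  V = {[ζ], [θ]}: π^{-1}(V) = {ζ, θ} ∉ τ ✗.
  V = {[δ=ε], [ζ], [θ]}: π^{-1}(V) = {δ, ε, ζ, θ} ∈ τ ✓.
  V = {[η], [θ]}: π^{-1}(V) = {η, θ} ∉ τ ✗.
  V = {[δ=ε], [η], [θ]}: π^{-1}(V) = {δ, ε, η, θ} ∉ τ ✗.
  V = {[ζ], [η], [θ]}: π^{-1}(V) = {ζ, η, θ} ∉ τ ✗.
  V = {[δ=ε], [ζ], [η], [θ]}: π^{-1}(V) = {δ, ε, ζ, η, θ} ∈ τ ✓.
Open sets in the quotient: τ_Q = {{}, {[δ=ε]}, {[δ=ε], [ζ], [θ]}, {[δ=ε], [ζ], [η], [θ]}} (4 elements).


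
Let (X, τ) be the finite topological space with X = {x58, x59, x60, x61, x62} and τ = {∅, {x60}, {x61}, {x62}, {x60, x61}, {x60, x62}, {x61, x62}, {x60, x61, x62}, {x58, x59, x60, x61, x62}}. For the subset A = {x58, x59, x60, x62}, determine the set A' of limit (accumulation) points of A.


A' = {x58, x59}

For each x ∈ X, list the open sets U ∈ τ with x ∈ U, then check whether U ∩ (A ∖ {x}) ≠ ∅ for every such U.
  x = x58: opens ∋ x are {x58, x59, x60, x61, x62}; each meets A ∖ {x58}, so x IS a limit point.
  x = x59: opens ∋ x are {x58, x59, x60, x61, x62}; each meets A ∖ {x59}, so x IS a limit point.
  x = x60: open {x60} ∋ x has {x60} ∩ (A ∖ {x60}) = ∅, so x is NOT a limit point.
  x = x61: open {x61} ∋ x has {x61} ∩ (A ∖ {x61}) = ∅, so x is NOT a limit point.
  x = x62: open {x62} ∋ x has {x62} ∩ (A ∖ {x62}) = ∅, so x is NOT a limit point.
Collecting: A' = {x58, x59}.


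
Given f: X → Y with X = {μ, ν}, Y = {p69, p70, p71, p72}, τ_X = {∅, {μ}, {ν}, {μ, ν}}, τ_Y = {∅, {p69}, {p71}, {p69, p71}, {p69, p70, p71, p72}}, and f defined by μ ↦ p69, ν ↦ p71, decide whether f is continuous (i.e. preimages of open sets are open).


f IS continuous.

Compute f^{-1}(U) for each U ∈ τ_Y:
  U = ∅: f^{-1}(U) = ∅ ∈ τ_X ✓.
  U = {p69}: f^{-1}(U) = {μ} ∈ τ_X ✓.
  U = {p71}: f^{-1}(U) = {ν} ∈ τ_X ✓.
  U = {p69, p71}: f^{-1}(U) = {μ, ν} ∈ τ_X ✓.
  U = {p69, p70, p71, p72}: f^{-1}(U) = {μ, ν} ∈ τ_X ✓.
Every preimage lies in τ_X, so f IS continuous.


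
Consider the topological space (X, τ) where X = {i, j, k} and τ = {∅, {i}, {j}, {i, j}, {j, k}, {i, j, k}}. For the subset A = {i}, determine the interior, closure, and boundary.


int(A) = {i}, cl(A) = {i}, ∂A = ∅.

Closed sets in (X, τ) are complements of opens:
  closed(X, τ) = {∅, {i}, {k}, {i, k}, {j, k}, {i, j, k}}.
int(A) = ⋃ {U ∈ τ : U ⊆ A}. Opens contained in A: ∅, {i}.
Taking the union of these: int(A) = {i}.
cl(A) = ⋂ {C closed : A ⊆ C}. Closed sets containing A: {i}, {i, k}, {i, j, k}.
Intersecting these: cl(A) = {i}.
∂A = cl(A) ∖ int(A) = {i} ∖ {i} = ∅.


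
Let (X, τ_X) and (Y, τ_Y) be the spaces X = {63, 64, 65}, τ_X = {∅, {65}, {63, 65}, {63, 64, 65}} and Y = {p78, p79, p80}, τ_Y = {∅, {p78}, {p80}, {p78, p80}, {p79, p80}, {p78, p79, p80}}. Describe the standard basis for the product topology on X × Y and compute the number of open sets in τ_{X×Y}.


Basis B = {∅ × ∅, {65} × {p78}, {65} × {p80}, {63, 65} × {p78}, {63, 65} × {p80}, {65} × {p78, p80}, {65} × {p79, p80}, {63, 64, 65} × {p78}, {63, 64, 65} × {p80}, {65} × {p78, p79, p80}, {63, 65} × {p78, p80}, {63, 65} × {p79, p80}, {63, 65} × {p78, p79, p80}, {63, 64, 65} × {p78, p80}, {63, 64, 65} × {p79, p80}, {63, 64, 65} × {p78, p79, p80}}; |τ_{X×Y}| = 40.

Enumerate products U × V with U ∈ τ_X, V ∈ τ_Y (deduplicated):
  ∅ × ∅ = {} (∅)
  {65} × {p78} = {(65,p78)}
  {65} × {p80} = {(65,p80)}
  {63, 65} × {p78} = {(63,p78), (65,p78)}
  {63, 65} × {p80} = {(63,p80), (65,p80)}
  {65} × {p78, p80} = {(65,p78), (65,p80)}
  {65} × {p79, p80} = {(65,p79), (65,p80)}
  {63, 64, 65} × {p78} = {(63,p78), (64,p78), (65,p78)}
  {63, 64, 65} × {p80} = {(63,p80), (64,p80), (65,p80)}
  {65} × {p78, p79, p80} = {(65,p78), (65,p79), (65,p80)}
  {63, 65} × {p78, p80} = {(63,p78), (63,p80), (65,p78), (65,p80)}
  {63, 65} × {p79, p80} = {(63,p79), (63,p80), (65,p79), (65,p80)}
  {63, 65} × {p78, p79, p80} = {(63,p78), (63,p79), (63,p80), (65,p78), (65,p79), (65,p80)}
  {63, 64, 65} × {p78, p80} = {(63,p78), (63,p80), (64,p78), (64,p80), (65,p78), (65,p80)}
  {63, 64, 65} × {p79, p80} = {(63,p79), (63,p80), (64,p79), (64,p80), (65,p79), (65,p80)}
  {63, 64, 65} × {p78, p79, p80} = {(63,p78), (63,p79), (63,p80), (64,p78), (64,p79), (64,p80), (65,p78), (65,p79), (65,p80)}
These 16 distinct sets form the basis B.
Close under arbitrary unions to get τ_{X×Y}; counting gives |τ_{X×Y}| = 40.


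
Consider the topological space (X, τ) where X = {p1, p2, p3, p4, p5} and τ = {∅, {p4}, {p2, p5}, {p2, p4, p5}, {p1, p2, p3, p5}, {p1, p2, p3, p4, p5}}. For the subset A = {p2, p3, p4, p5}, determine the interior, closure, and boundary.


int(A) = {p2, p4, p5}, cl(A) = {p1, p2, p3, p4, p5}, ∂A = {p1, p3}.

Closed sets in (X, τ) are complements of opens:
  closed(X, τ) = {∅, {p4}, {p1, p3}, {p1, p3, p4}, {p1, p2, p3, p5}, {p1, p2, p3, p4, p5}}.
int(A) = ⋃ {U ∈ τ : U ⊆ A}. Opens contained in A: ∅, {p4}, {p2, p5}, {p2, p4, p5}.
Taking the union of these: int(A) = {p2, p4, p5}.
cl(A) = ⋂ {C closed : A ⊆ C}. Closed sets containing A: {p1, p2, p3, p4, p5}.
Intersecting these: cl(A) = {p1, p2, p3, p4, p5}.
∂A = cl(A) ∖ int(A) = {p1, p2, p3, p4, p5} ∖ {p2, p4, p5} = {p1, p3}.


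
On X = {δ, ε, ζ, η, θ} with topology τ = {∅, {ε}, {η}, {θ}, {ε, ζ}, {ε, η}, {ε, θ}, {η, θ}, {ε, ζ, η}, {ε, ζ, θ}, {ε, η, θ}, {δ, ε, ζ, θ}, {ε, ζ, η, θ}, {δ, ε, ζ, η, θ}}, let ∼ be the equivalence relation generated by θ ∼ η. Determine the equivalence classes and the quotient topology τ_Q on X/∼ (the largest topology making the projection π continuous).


X/∼ = {[δ], [ε], [ζ], [η=θ]}; |τ_Q| = 7.

Equivalence classes: [δ], [ε], [ζ], [η=θ].
Quotient map π: X → X/∼ sends δ ↦ [δ], ε ↦ [ε], ζ ↦ [ζ], η ↦ [η=θ], θ ↦ [η=θ].
For each subset V ⊆ X/∼, compute π^{-1}(V) ⊆ X and check whether π^{-1}(V) ∈ τ. V is open in τ_Q iff π^{-1}(V) ∈ τ.
  V = {}: π^{-1}(V) = ∅ ∈ τ ✓.
  V = {[δ]}: π^{-1}(V) = {δ} ∉ τ ✗.
  V = {[ε]}: π^{-1}(V) = {ε} ∈ τ ✓.
  V = {[δ], [ε]}: π^{-1}(V) = {δ, ε} ∉ τ ✗.
  V = {[ζ]}: π^{-1}(V) = {ζ} ∉ τ ✗.
  V = {[δ], [ζ]}: π^{-1}(V) = {δ, ζ} ∉ τ ✗.
  V = {[ε], [ζ]}: π^{-1}(V) = {ε, ζ} ∈ τ ✓.
  V = {[δ], [ε], [ζ]}: π^{-1}(V) = {δ, ε, ζ} ∉ τ ✗.
  V = {[η=θ]}: π^{-1}(V) = {η, θ} ∈ τ ✓.
  V = {[δ], [η=θ]}: π^{-1}(V) = {δ, η, θ} ∉ τ ✗.
  V = {[ε], [η=θ]}: π^{-1}(V) = {ε, η, θ} ∈ τ ✓.
  V = {[δ], [ε], [η=θ]}: π^{-1}(V) = {δ, ε, η, θ} ∉ τ ✗.
  V = {[ζ], [η=θ]}: π^{-1}(V) = {ζ, η, θ} ∉ τ ✗.
  V = {[δ], [ζ], [η=θ]}: π^{-1}(V) = {δ, ζ, η, θ} ∉ τ ✗.
  V = {[ε], [ζ], [η=θ]}: π^{-1}(V) = {ε, ζ, η, θ} ∈ τ ✓.
  V = {[δ], [ε], [ζ], [η=θ]}: π^{-1}(V) = {δ, ε, ζ, η, θ} ∈ τ ✓.
Open sets in the quotient: τ_Q = {{}, {[ε]}, {[ε], [ζ]}, {[η=θ]}, {[ε], [η=θ]}, {[ε], [ζ], [η=θ]}, {[δ], [ε], [ζ], [η=θ]}} (7 elements).


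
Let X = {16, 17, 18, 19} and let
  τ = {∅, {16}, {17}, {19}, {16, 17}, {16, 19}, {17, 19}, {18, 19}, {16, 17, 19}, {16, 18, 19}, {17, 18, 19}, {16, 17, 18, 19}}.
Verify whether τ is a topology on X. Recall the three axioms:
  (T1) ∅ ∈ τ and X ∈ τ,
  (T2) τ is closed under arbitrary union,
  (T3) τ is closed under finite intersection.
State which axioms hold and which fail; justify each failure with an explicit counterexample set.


τ IS a topology on X.

Axiom (T1): ∅ ∈ τ? Yes; X ∈ τ? Yes.
Axiom (T2/T3): check pairwise unions and intersections of members of τ.
All pairwise intersections and unions checked — each lies in τ. Therefore τ satisfies (T1), (T2), (T3): it IS a topology on X.


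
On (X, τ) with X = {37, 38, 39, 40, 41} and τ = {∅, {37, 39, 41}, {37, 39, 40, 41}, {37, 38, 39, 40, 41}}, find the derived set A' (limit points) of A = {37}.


A' = {38, 39, 40, 41}

For each x ∈ X, list the open sets U ∈ τ with x ∈ U, then check whether U ∩ (A ∖ {x}) ≠ ∅ for every such U.
  x = 37: open {37, 39, 41} ∋ x has {37, 39, 41} ∩ (A ∖ {37}) = ∅, so x is NOT a limit point.
  x = 38: opens ∋ x are {37, 38, 39, 40, 41}; each meets A ∖ {38}, so x IS a limit point.
  x = 39: opens ∋ x are {37, 39, 41}, {37, 39, 40, 41}, {37, 38, 39, 40, 41}; each meets A ∖ {39}, so x IS a limit point.
  x = 40: opens ∋ x are {37, 39, 40, 41}, {37, 38, 39, 40, 41}; each meets A ∖ {40}, so x IS a limit point.
  x = 41: opens ∋ x are {37, 39, 41}, {37, 39, 40, 41}, {37, 38, 39, 40, 41}; each meets A ∖ {41}, so x IS a limit point.
Collecting: A' = {38, 39, 40, 41}.


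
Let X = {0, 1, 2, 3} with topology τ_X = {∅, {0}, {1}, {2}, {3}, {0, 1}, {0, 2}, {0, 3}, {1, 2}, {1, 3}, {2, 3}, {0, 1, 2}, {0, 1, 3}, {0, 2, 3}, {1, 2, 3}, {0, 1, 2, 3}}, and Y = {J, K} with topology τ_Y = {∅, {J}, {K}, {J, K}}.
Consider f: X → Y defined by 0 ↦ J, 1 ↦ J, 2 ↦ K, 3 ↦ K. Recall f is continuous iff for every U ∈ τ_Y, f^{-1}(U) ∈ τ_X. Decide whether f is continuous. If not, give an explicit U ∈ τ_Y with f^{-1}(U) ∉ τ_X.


f IS continuous.

Compute f^{-1}(U) for each U ∈ τ_Y:
  U = ∅: f^{-1}(U) = ∅ ∈ τ_X ✓.
  U = {J}: f^{-1}(U) = {0, 1} ∈ τ_X ✓.
  U = {K}: f^{-1}(U) = {2, 3} ∈ τ_X ✓.
  U = {J, K}: f^{-1}(U) = {0, 1, 2, 3} ∈ τ_X ✓.
Every preimage lies in τ_X, so f IS continuous.


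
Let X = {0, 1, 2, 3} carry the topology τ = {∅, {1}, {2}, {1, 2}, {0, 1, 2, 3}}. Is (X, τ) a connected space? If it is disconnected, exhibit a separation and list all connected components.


(X, τ) is connected.

Find clopen sets (U ∈ τ with X ∖ U ∈ τ):
  U = ∅, X ∖ U = {0, 1, 2, 3} — both open, so U is clopen.
  U = {0, 1, 2, 3}, X ∖ U = ∅ — both open, so U is clopen.
Only trivial clopens (∅ and X) exist, so (X, τ) is connected.
Compute connected components by grouping points that agree on all clopens:
  component: {0, 1, 2, 3}


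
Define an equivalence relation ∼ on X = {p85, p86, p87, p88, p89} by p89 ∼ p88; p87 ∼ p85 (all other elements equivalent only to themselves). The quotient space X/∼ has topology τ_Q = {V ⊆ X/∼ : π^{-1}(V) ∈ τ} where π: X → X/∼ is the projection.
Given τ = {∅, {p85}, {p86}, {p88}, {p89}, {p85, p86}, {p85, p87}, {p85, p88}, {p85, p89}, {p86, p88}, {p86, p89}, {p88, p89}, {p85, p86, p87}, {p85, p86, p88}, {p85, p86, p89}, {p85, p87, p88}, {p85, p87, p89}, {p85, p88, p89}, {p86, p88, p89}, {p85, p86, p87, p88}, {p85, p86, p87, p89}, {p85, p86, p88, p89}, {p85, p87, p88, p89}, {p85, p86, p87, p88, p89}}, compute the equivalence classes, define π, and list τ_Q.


X/∼ = {[p85=p87], [p86], [p88=p89]}; |τ_Q| = 8.

Equivalence classes: [p85=p87], [p86], [p88=p89].
Quotient map π: X → X/∼ sends p85 ↦ [p85=p87], p86 ↦ [p86], p87 ↦ [p85=p87], p88 ↦ [p88=p89], p89 ↦ [p88=p89].
For each subset V ⊆ X/∼, compute π^{-1}(V) ⊆ X and check whether π^{-1}(V) ∈ τ. V is open in τ_Q iff π^{-1}(V) ∈ τ.
  V = {}: π^{-1}(V) = ∅ ∈ τ ✓.
  V = {[p85=p87]}: π^{-1}(V) = {p85, p87} ∈ τ ✓.
  V = {[p86]}: π^{-1}(V) = {p86} ∈ τ ✓.
  V = {[p85=p87], [p86]}: π^{-1}(V) = {p85, p86, p87} ∈ τ ✓.
  V = {[p88=p89]}: π^{-1}(V) = {p88, p89} ∈ τ ✓.
  V = {[p85=p87], [p88=p89]}: π^{-1}(V) = {p85, p87, p88, p89} ∈ τ ✓.
  V = {[p86], [p88=p89]}: π^{-1}(V) = {p86, p88, p89} ∈ τ ✓.
  V = {[p85=p87], [p86], [p88=p89]}: π^{-1}(V) = {p85, p86, p87, p88, p89} ∈ τ ✓.
Open sets in the quotient: τ_Q = {{}, {[p85=p87]}, {[p86]}, {[p85=p87], [p86]}, {[p88=p89]}, {[p85=p87], [p88=p89]}, {[p86], [p88=p89]}, {[p85=p87], [p86], [p88=p89]}} (8 elements).


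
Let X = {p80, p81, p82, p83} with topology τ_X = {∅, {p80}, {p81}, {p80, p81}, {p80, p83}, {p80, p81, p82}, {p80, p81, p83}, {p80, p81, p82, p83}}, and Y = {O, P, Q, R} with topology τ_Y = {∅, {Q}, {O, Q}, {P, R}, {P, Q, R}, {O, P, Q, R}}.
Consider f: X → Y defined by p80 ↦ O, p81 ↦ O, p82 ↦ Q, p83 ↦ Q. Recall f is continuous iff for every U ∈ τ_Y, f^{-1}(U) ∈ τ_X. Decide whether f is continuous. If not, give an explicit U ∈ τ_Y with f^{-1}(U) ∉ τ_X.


f is NOT continuous.

Compute f^{-1}(U) for each U ∈ τ_Y:
  U = ∅: f^{-1}(U) = ∅ ∈ τ_X ✓.
  U = {Q}: f^{-1}(U) = {p82, p83} ∉ τ_X ✗.
  U = {O, Q}: f^{-1}(U) = {p80, p81, p82, p83} ∈ τ_X ✓.
  U = {P, R}: f^{-1}(U) = ∅ ∈ τ_X ✓.
  U = {P, Q, R}: f^{-1}(U) = {p82, p83} ∉ τ_X ✗.
  U = {O, P, Q, R}: f^{-1}(U) = {p80, p81, p82, p83} ∈ τ_X ✓.
Found U = {Q} with f^{-1}(U) = {p82, p83} not in τ_X. Therefore f is NOT continuous.


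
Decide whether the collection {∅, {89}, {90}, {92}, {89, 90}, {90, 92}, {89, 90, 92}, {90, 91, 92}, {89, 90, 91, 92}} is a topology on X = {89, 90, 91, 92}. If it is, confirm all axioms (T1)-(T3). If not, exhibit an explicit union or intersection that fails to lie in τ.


τ is NOT a topology on X.

Axiom (T1): ∅ ∈ τ? Yes; X ∈ τ? Yes.
Axiom (T2/T3): check pairwise unions and intersections of members of τ.
Counterexample for (T2): {89} ∪ {92} = {89, 92} ∉ τ. Therefore τ is NOT a topology.


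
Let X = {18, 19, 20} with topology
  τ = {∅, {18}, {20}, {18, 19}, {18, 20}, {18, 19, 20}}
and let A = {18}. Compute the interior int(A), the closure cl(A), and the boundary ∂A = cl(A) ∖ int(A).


int(A) = {18}, cl(A) = {18, 19}, ∂A = {19}.

Closed sets in (X, τ) are complements of opens:
  closed(X, τ) = {∅, {19}, {20}, {18, 19}, {19, 20}, {18, 19, 20}}.
int(A) = ⋃ {U ∈ τ : U ⊆ A}. Opens contained in A: ∅, {18}.
Taking the union of these: int(A) = {18}.
cl(A) = ⋂ {C closed : A ⊆ C}. Closed sets containing A: {18, 19}, {18, 19, 20}.
Intersecting these: cl(A) = {18, 19}.
∂A = cl(A) ∖ int(A) = {18, 19} ∖ {18} = {19}.


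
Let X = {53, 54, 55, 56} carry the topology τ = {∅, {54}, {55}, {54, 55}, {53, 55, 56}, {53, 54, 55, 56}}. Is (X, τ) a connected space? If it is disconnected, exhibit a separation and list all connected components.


(X, τ) is disconnected; components = [{54}, {53, 55, 56}].

Find clopen sets (U ∈ τ with X ∖ U ∈ τ):
  U = ∅, X ∖ U = {53, 54, 55, 56} — both open, so U is clopen.
  U = {54}, X ∖ U = {53, 55, 56} — both open, so U is clopen.
  U = {53, 55, 56}, X ∖ U = {54} — both open, so U is clopen.
  U = {53, 54, 55, 56}, X ∖ U = ∅ — both open, so U is clopen.
Nontrivial clopen(s) exist: e.g. {54}. So (X, τ) is disconnected.
Compute connected components by grouping points that agree on all clopens:
  component: {54}
  component: {53, 55, 56}


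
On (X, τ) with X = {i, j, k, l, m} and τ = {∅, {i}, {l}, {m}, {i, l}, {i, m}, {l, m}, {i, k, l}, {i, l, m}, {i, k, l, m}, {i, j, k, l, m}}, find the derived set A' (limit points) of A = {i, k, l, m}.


A' = {j, k}

For each x ∈ X, list the open sets U ∈ τ with x ∈ U, then check whether U ∩ (A ∖ {x}) ≠ ∅ for every such U.
  x = i: open {i} ∋ x has {i} ∩ (A ∖ {i}) = ∅, so x is NOT a limit point.
  x = j: opens ∋ x are {i, j, k, l, m}; each meets A ∖ {j}, so x IS a limit point.
  x = k: opens ∋ x are {i, k, l}, {i, k, l, m}, {i, j, k, l, m}; each meets A ∖ {k}, so x IS a limit point.
  x = l: open {l} ∋ x has {l} ∩ (A ∖ {l}) = ∅, so x is NOT a limit point.
  x = m: open {m} ∋ x has {m} ∩ (A ∖ {m}) = ∅, so x is NOT a limit point.
Collecting: A' = {j, k}.


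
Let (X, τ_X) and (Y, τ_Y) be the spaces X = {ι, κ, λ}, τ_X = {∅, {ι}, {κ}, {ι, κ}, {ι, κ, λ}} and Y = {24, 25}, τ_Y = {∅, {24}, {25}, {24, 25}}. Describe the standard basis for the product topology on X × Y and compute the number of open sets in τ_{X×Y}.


Basis B = {∅ × ∅, {ι} × {24}, {ι} × {25}, {κ} × {24}, {κ} × {25}, {ι} × {24, 25}, {ι, κ} × {24}, {ι, κ} × {25}, {κ} × {24, 25}, {ι, κ, λ} × {24}, {ι, κ, λ} × {25}, {ι, κ} × {24, 25}, {ι, κ, λ} × {24, 25}}; |τ_{X×Y}| = 25.

Enumerate products U × V with U ∈ τ_X, V ∈ τ_Y (deduplicated):
  ∅ × ∅ = {} (∅)
  {ι} × {24} = {(ι,24)}
  {ι} × {25} = {(ι,25)}
  {κ} × {24} = {(κ,24)}
  {κ} × {25} = {(κ,25)}
  {ι} × {24, 25} = {(ι,24), (ι,25)}
  {ι, κ} × {24} = {(ι,24), (κ,24)}
  {ι, κ} × {25} = {(ι,25), (κ,25)}
  {κ} × {24, 25} = {(κ,24), (κ,25)}
  {ι, κ, λ} × {24} = {(ι,24), (κ,24), (λ,24)}
  {ι, κ, λ} × {25} = {(ι,25), (κ,25), (λ,25)}
  {ι, κ} × {24, 25} = {(ι,24), (ι,25), (κ,24), (κ,25)}
  {ι, κ, λ} × {24, 25} = {(ι,24), (ι,25), (κ,24), (κ,25), (λ,24), (λ,25)}
These 13 distinct sets form the basis B.
Close under arbitrary unions to get τ_{X×Y}; counting gives |τ_{X×Y}| = 25.


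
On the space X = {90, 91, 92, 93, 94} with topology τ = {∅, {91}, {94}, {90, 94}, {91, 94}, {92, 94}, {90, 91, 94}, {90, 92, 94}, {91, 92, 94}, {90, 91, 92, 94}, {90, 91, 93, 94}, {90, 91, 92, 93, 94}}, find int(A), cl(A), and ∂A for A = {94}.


int(A) = {94}, cl(A) = {90, 92, 93, 94}, ∂A = {90, 92, 93}.

Closed sets in (X, τ) are complements of opens:
  closed(X, τ) = {∅, {92}, {93}, {90, 93}, {91, 93}, {92, 93}, {90, 91, 93}, {90, 92, 93}, {91, 92, 93}, {90, 91, 92, 93}, {90, 92, 93, 94}, {90, 91, 92, 93, 94}}.
int(A) = ⋃ {U ∈ τ : U ⊆ A}. Opens contained in A: ∅, {94}.
Taking the union of these: int(A) = {94}.
cl(A) = ⋂ {C closed : A ⊆ C}. Closed sets containing A: {90, 92, 93, 94}, {90, 91, 92, 93, 94}.
Intersecting these: cl(A) = {90, 92, 93, 94}.
∂A = cl(A) ∖ int(A) = {90, 92, 93, 94} ∖ {94} = {90, 92, 93}.


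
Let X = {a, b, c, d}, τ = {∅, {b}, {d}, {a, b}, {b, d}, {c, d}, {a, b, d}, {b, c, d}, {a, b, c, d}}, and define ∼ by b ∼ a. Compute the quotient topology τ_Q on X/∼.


X/∼ = {[a=b], [c], [d]}; |τ_Q| = 6.

Equivalence classes: [a=b], [c], [d].
Quotient map π: X → X/∼ sends a ↦ [a=b], b ↦ [a=b], c ↦ [c], d ↦ [d].
For each subset V ⊆ X/∼, compute π^{-1}(V) ⊆ X and check whether π^{-1}(V) ∈ τ. V is open in τ_Q iff π^{-1}(V) ∈ τ.
  V = {}: π^{-1}(V) = ∅ ∈ τ ✓.
  V = {[a=b]}: π^{-1}(V) = {a, b} ∈ τ ✓.
  V = {[c]}: π^{-1}(V) = {c} ∉ τ ✗.
  V = {[a=b], [c]}: π^{-1}(V) = {a, b, c} ∉ τ ✗.
  V = {[d]}: π^{-1}(V) = {d} ∈ τ ✓.
  V = {[a=b], [d]}: π^{-1}(V) = {a, b, d} ∈ τ ✓.
  V = {[c], [d]}: π^{-1}(V) = {c, d} ∈ τ ✓.
  V = {[a=b], [c], [d]}: π^{-1}(V) = {a, b, c, d} ∈ τ ✓.
Open sets in the quotient: τ_Q = {{}, {[a=b]}, {[d]}, {[a=b], [d]}, {[c], [d]}, {[a=b], [c], [d]}} (6 elements).


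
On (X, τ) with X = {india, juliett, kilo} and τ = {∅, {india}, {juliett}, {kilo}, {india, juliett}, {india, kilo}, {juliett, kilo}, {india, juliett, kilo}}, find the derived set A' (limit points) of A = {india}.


A' = ∅

For each x ∈ X, list the open sets U ∈ τ with x ∈ U, then check whether U ∩ (A ∖ {x}) ≠ ∅ for every such U.
  x = india: open {india} ∋ x has {india} ∩ (A ∖ {india}) = ∅, so x is NOT a limit point.
  x = juliett: open {juliett} ∋ x has {juliett} ∩ (A ∖ {juliett}) = ∅, so x is NOT a limit point.
  x = kilo: open {kilo} ∋ x has {kilo} ∩ (A ∖ {kilo}) = ∅, so x is NOT a limit point.
Collecting: A' = ∅.


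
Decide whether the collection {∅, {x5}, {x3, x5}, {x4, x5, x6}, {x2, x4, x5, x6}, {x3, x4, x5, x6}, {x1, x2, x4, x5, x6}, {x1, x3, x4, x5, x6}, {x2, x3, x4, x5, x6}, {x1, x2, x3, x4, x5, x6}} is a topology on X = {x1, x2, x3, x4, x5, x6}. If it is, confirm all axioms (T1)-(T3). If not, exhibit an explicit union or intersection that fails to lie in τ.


τ is NOT a topology on X.

Axiom (T1): ∅ ∈ τ? Yes; X ∈ τ? Yes.
Axiom (T2/T3): check pairwise unions and intersections of members of τ.
Counterexample for (T3): {x1, x2, x4, x5, x6} ∩ {x1, x3, x4, x5, x6} = {x1, x4, x5, x6} ∉ τ. Therefore τ is NOT a topology.
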